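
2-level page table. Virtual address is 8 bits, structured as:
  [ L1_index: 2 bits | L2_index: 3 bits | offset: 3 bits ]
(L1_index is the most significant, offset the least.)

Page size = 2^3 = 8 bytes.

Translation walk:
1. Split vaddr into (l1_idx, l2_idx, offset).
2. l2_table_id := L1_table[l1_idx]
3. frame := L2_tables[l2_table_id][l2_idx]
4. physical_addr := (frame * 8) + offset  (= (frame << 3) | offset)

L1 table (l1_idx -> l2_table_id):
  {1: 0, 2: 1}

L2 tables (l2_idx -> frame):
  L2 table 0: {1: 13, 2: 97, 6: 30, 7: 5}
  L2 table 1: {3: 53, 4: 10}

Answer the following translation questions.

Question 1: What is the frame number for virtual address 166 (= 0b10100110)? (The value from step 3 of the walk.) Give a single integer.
vaddr = 166: l1_idx=2, l2_idx=4
L1[2] = 1; L2[1][4] = 10

Answer: 10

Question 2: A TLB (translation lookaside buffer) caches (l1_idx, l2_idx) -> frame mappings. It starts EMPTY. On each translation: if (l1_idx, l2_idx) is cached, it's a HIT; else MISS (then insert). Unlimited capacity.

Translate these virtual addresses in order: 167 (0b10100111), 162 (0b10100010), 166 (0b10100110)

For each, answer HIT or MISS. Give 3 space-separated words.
Answer: MISS HIT HIT

Derivation:
vaddr=167: (2,4) not in TLB -> MISS, insert
vaddr=162: (2,4) in TLB -> HIT
vaddr=166: (2,4) in TLB -> HIT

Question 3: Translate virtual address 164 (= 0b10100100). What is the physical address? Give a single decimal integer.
Answer: 84

Derivation:
vaddr = 164 = 0b10100100
Split: l1_idx=2, l2_idx=4, offset=4
L1[2] = 1
L2[1][4] = 10
paddr = 10 * 8 + 4 = 84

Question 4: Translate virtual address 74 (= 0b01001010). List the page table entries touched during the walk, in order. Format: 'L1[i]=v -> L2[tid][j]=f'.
vaddr = 74 = 0b01001010
Split: l1_idx=1, l2_idx=1, offset=2

Answer: L1[1]=0 -> L2[0][1]=13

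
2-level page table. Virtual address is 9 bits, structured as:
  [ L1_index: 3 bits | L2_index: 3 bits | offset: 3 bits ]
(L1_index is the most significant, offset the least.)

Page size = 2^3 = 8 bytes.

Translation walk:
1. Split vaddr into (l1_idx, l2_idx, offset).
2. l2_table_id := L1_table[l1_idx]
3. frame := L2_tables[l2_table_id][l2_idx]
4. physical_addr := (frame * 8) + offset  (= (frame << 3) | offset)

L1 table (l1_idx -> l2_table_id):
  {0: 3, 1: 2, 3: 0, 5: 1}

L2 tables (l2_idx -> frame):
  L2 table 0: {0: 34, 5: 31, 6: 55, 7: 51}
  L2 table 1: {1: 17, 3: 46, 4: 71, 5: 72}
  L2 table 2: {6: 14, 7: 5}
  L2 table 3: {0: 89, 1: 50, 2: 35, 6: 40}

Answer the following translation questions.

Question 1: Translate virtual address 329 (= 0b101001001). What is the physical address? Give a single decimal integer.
vaddr = 329 = 0b101001001
Split: l1_idx=5, l2_idx=1, offset=1
L1[5] = 1
L2[1][1] = 17
paddr = 17 * 8 + 1 = 137

Answer: 137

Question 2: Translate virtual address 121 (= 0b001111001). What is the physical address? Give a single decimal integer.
vaddr = 121 = 0b001111001
Split: l1_idx=1, l2_idx=7, offset=1
L1[1] = 2
L2[2][7] = 5
paddr = 5 * 8 + 1 = 41

Answer: 41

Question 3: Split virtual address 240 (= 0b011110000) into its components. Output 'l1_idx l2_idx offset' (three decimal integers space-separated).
Answer: 3 6 0

Derivation:
vaddr = 240 = 0b011110000
  top 3 bits -> l1_idx = 3
  next 3 bits -> l2_idx = 6
  bottom 3 bits -> offset = 0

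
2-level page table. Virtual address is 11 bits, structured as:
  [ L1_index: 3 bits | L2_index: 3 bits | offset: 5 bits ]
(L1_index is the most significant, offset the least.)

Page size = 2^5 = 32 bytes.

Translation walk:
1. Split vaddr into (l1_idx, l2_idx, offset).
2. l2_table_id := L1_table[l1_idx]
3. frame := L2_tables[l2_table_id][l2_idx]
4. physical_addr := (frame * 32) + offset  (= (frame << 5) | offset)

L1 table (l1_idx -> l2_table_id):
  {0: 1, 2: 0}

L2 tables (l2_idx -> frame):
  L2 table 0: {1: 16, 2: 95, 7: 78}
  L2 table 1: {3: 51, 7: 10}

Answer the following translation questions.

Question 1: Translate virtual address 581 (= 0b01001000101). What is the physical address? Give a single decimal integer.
vaddr = 581 = 0b01001000101
Split: l1_idx=2, l2_idx=2, offset=5
L1[2] = 0
L2[0][2] = 95
paddr = 95 * 32 + 5 = 3045

Answer: 3045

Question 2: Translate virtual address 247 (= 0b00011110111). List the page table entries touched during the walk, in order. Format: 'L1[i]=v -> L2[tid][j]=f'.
vaddr = 247 = 0b00011110111
Split: l1_idx=0, l2_idx=7, offset=23

Answer: L1[0]=1 -> L2[1][7]=10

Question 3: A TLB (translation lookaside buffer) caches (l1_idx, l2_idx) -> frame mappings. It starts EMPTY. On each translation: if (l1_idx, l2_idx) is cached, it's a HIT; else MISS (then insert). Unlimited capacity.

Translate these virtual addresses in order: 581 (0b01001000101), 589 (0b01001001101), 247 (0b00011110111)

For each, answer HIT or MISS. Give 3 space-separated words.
vaddr=581: (2,2) not in TLB -> MISS, insert
vaddr=589: (2,2) in TLB -> HIT
vaddr=247: (0,7) not in TLB -> MISS, insert

Answer: MISS HIT MISS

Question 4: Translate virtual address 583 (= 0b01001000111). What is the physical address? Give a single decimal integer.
vaddr = 583 = 0b01001000111
Split: l1_idx=2, l2_idx=2, offset=7
L1[2] = 0
L2[0][2] = 95
paddr = 95 * 32 + 7 = 3047

Answer: 3047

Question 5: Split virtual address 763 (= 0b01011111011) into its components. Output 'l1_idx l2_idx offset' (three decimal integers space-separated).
Answer: 2 7 27

Derivation:
vaddr = 763 = 0b01011111011
  top 3 bits -> l1_idx = 2
  next 3 bits -> l2_idx = 7
  bottom 5 bits -> offset = 27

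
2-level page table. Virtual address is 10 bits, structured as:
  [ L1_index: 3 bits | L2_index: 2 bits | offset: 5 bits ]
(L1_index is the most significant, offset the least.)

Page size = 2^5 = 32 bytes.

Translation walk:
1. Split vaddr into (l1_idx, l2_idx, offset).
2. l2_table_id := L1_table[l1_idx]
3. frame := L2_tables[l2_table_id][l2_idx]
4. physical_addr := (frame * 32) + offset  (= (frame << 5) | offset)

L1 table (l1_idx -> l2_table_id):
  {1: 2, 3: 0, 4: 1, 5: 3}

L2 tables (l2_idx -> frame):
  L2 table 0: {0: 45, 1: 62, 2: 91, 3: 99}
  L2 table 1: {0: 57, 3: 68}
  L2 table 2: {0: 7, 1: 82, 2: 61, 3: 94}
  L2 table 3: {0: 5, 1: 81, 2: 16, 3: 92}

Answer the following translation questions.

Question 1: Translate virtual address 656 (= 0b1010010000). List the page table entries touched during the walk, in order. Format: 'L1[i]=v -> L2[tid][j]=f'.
vaddr = 656 = 0b1010010000
Split: l1_idx=5, l2_idx=0, offset=16

Answer: L1[5]=3 -> L2[3][0]=5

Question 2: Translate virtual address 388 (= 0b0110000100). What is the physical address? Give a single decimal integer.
vaddr = 388 = 0b0110000100
Split: l1_idx=3, l2_idx=0, offset=4
L1[3] = 0
L2[0][0] = 45
paddr = 45 * 32 + 4 = 1444

Answer: 1444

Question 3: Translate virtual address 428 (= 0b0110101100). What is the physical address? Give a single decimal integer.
vaddr = 428 = 0b0110101100
Split: l1_idx=3, l2_idx=1, offset=12
L1[3] = 0
L2[0][1] = 62
paddr = 62 * 32 + 12 = 1996

Answer: 1996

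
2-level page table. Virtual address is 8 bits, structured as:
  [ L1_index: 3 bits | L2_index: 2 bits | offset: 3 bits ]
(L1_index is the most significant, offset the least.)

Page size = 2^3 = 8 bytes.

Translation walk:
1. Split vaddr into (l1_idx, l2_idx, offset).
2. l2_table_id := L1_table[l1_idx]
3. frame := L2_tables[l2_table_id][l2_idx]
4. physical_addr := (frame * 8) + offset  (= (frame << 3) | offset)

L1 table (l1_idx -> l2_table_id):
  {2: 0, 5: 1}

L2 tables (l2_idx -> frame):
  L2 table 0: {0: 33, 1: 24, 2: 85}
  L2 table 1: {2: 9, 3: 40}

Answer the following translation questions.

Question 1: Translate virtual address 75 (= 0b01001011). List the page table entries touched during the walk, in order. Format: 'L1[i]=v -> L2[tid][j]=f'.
Answer: L1[2]=0 -> L2[0][1]=24

Derivation:
vaddr = 75 = 0b01001011
Split: l1_idx=2, l2_idx=1, offset=3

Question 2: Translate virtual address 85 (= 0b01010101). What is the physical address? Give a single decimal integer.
vaddr = 85 = 0b01010101
Split: l1_idx=2, l2_idx=2, offset=5
L1[2] = 0
L2[0][2] = 85
paddr = 85 * 8 + 5 = 685

Answer: 685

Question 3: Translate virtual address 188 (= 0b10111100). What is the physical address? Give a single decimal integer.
Answer: 324

Derivation:
vaddr = 188 = 0b10111100
Split: l1_idx=5, l2_idx=3, offset=4
L1[5] = 1
L2[1][3] = 40
paddr = 40 * 8 + 4 = 324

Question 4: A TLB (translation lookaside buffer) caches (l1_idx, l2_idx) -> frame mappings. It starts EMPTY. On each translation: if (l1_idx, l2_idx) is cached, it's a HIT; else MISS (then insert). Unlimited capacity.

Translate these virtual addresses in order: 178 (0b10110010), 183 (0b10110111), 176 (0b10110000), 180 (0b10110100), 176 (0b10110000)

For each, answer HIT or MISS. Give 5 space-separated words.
Answer: MISS HIT HIT HIT HIT

Derivation:
vaddr=178: (5,2) not in TLB -> MISS, insert
vaddr=183: (5,2) in TLB -> HIT
vaddr=176: (5,2) in TLB -> HIT
vaddr=180: (5,2) in TLB -> HIT
vaddr=176: (5,2) in TLB -> HIT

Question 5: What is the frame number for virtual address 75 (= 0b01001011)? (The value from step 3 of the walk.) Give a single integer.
Answer: 24

Derivation:
vaddr = 75: l1_idx=2, l2_idx=1
L1[2] = 0; L2[0][1] = 24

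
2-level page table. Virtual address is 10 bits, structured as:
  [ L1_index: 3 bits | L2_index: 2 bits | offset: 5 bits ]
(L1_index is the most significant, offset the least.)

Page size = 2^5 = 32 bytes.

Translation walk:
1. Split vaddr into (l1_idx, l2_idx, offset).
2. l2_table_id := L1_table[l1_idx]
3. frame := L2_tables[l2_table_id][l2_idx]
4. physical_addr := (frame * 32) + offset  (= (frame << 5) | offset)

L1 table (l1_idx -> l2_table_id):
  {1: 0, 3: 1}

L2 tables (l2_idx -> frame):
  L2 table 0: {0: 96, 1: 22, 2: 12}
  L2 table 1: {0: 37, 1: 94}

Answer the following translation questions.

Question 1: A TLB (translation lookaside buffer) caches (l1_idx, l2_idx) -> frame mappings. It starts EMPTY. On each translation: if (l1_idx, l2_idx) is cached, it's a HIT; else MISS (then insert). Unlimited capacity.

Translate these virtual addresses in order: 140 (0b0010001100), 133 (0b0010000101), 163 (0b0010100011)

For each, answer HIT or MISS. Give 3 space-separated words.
Answer: MISS HIT MISS

Derivation:
vaddr=140: (1,0) not in TLB -> MISS, insert
vaddr=133: (1,0) in TLB -> HIT
vaddr=163: (1,1) not in TLB -> MISS, insert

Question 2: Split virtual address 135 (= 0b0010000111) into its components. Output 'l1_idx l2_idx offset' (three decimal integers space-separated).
Answer: 1 0 7

Derivation:
vaddr = 135 = 0b0010000111
  top 3 bits -> l1_idx = 1
  next 2 bits -> l2_idx = 0
  bottom 5 bits -> offset = 7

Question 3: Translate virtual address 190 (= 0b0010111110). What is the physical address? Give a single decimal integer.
vaddr = 190 = 0b0010111110
Split: l1_idx=1, l2_idx=1, offset=30
L1[1] = 0
L2[0][1] = 22
paddr = 22 * 32 + 30 = 734

Answer: 734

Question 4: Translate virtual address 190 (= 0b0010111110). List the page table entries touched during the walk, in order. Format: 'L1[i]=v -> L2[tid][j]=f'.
vaddr = 190 = 0b0010111110
Split: l1_idx=1, l2_idx=1, offset=30

Answer: L1[1]=0 -> L2[0][1]=22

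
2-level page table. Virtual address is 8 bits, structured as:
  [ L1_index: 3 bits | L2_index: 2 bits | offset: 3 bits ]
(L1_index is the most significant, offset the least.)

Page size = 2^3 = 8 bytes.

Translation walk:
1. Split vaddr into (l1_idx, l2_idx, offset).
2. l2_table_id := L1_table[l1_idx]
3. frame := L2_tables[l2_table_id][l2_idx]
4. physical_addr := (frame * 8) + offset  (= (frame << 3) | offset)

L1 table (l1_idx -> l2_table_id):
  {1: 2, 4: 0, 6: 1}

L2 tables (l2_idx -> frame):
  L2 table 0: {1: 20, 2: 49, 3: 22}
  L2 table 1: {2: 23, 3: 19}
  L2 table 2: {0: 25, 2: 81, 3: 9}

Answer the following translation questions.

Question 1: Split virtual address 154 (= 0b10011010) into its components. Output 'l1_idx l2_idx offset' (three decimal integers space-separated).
Answer: 4 3 2

Derivation:
vaddr = 154 = 0b10011010
  top 3 bits -> l1_idx = 4
  next 2 bits -> l2_idx = 3
  bottom 3 bits -> offset = 2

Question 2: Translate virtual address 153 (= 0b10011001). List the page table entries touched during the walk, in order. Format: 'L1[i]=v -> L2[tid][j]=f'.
vaddr = 153 = 0b10011001
Split: l1_idx=4, l2_idx=3, offset=1

Answer: L1[4]=0 -> L2[0][3]=22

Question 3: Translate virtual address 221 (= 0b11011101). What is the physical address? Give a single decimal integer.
vaddr = 221 = 0b11011101
Split: l1_idx=6, l2_idx=3, offset=5
L1[6] = 1
L2[1][3] = 19
paddr = 19 * 8 + 5 = 157

Answer: 157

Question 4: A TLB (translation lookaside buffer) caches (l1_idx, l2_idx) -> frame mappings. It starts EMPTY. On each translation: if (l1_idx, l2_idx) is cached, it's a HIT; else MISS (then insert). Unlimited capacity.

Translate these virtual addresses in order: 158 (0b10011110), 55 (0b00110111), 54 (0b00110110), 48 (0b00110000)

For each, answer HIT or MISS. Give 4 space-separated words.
Answer: MISS MISS HIT HIT

Derivation:
vaddr=158: (4,3) not in TLB -> MISS, insert
vaddr=55: (1,2) not in TLB -> MISS, insert
vaddr=54: (1,2) in TLB -> HIT
vaddr=48: (1,2) in TLB -> HIT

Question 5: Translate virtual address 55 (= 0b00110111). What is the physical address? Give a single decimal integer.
vaddr = 55 = 0b00110111
Split: l1_idx=1, l2_idx=2, offset=7
L1[1] = 2
L2[2][2] = 81
paddr = 81 * 8 + 7 = 655

Answer: 655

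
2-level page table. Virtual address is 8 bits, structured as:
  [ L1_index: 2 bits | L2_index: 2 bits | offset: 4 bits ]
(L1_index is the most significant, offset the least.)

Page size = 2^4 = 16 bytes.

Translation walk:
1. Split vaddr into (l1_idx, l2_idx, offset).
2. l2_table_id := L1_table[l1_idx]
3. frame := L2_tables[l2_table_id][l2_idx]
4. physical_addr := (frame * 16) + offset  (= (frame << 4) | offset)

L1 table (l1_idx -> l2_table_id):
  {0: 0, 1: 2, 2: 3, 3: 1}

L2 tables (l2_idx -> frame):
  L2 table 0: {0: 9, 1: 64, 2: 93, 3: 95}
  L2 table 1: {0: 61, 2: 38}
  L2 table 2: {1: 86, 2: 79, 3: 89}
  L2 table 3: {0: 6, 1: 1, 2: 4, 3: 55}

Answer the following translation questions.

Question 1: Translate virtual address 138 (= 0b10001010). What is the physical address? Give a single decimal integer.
vaddr = 138 = 0b10001010
Split: l1_idx=2, l2_idx=0, offset=10
L1[2] = 3
L2[3][0] = 6
paddr = 6 * 16 + 10 = 106

Answer: 106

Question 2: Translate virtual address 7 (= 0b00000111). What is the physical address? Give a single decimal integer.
vaddr = 7 = 0b00000111
Split: l1_idx=0, l2_idx=0, offset=7
L1[0] = 0
L2[0][0] = 9
paddr = 9 * 16 + 7 = 151

Answer: 151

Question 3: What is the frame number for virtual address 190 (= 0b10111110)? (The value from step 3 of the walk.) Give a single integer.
Answer: 55

Derivation:
vaddr = 190: l1_idx=2, l2_idx=3
L1[2] = 3; L2[3][3] = 55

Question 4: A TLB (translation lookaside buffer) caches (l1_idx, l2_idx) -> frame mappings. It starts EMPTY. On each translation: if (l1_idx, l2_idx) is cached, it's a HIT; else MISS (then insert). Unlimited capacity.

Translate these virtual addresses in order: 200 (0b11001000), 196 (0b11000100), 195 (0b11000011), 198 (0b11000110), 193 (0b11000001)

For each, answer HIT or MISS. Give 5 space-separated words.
vaddr=200: (3,0) not in TLB -> MISS, insert
vaddr=196: (3,0) in TLB -> HIT
vaddr=195: (3,0) in TLB -> HIT
vaddr=198: (3,0) in TLB -> HIT
vaddr=193: (3,0) in TLB -> HIT

Answer: MISS HIT HIT HIT HIT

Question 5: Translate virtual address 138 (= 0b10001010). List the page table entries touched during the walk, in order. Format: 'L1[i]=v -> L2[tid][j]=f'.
vaddr = 138 = 0b10001010
Split: l1_idx=2, l2_idx=0, offset=10

Answer: L1[2]=3 -> L2[3][0]=6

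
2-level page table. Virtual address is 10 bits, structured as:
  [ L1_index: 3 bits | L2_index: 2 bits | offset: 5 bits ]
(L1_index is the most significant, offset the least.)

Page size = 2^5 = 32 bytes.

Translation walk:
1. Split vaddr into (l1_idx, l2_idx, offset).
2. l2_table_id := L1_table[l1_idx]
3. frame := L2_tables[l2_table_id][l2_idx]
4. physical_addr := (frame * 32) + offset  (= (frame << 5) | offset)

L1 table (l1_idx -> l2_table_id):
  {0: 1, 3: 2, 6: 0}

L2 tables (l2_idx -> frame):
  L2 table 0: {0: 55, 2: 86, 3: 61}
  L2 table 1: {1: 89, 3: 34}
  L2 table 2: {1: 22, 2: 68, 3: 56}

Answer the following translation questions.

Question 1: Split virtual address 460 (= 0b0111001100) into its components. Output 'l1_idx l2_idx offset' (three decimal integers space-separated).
vaddr = 460 = 0b0111001100
  top 3 bits -> l1_idx = 3
  next 2 bits -> l2_idx = 2
  bottom 5 bits -> offset = 12

Answer: 3 2 12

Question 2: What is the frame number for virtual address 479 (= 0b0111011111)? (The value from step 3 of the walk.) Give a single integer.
vaddr = 479: l1_idx=3, l2_idx=2
L1[3] = 2; L2[2][2] = 68

Answer: 68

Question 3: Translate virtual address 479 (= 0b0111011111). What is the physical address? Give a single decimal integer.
vaddr = 479 = 0b0111011111
Split: l1_idx=3, l2_idx=2, offset=31
L1[3] = 2
L2[2][2] = 68
paddr = 68 * 32 + 31 = 2207

Answer: 2207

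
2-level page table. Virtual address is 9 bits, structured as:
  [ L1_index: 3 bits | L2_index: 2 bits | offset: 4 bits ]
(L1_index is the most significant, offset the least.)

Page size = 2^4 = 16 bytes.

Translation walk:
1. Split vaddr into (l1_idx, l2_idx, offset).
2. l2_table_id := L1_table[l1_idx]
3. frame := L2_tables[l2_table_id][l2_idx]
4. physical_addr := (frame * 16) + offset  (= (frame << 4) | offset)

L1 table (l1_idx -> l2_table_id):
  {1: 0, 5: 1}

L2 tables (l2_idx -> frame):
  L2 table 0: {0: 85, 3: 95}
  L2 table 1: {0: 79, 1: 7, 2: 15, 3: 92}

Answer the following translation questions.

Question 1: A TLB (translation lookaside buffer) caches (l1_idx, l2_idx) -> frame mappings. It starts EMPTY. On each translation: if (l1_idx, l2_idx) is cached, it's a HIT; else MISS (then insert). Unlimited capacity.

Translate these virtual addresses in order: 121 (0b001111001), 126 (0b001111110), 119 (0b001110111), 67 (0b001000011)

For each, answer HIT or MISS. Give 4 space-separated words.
vaddr=121: (1,3) not in TLB -> MISS, insert
vaddr=126: (1,3) in TLB -> HIT
vaddr=119: (1,3) in TLB -> HIT
vaddr=67: (1,0) not in TLB -> MISS, insert

Answer: MISS HIT HIT MISS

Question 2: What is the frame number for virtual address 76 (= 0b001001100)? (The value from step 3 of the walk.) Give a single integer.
vaddr = 76: l1_idx=1, l2_idx=0
L1[1] = 0; L2[0][0] = 85

Answer: 85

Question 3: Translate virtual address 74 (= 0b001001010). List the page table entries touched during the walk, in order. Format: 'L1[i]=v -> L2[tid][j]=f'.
vaddr = 74 = 0b001001010
Split: l1_idx=1, l2_idx=0, offset=10

Answer: L1[1]=0 -> L2[0][0]=85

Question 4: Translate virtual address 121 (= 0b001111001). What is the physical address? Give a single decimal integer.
vaddr = 121 = 0b001111001
Split: l1_idx=1, l2_idx=3, offset=9
L1[1] = 0
L2[0][3] = 95
paddr = 95 * 16 + 9 = 1529

Answer: 1529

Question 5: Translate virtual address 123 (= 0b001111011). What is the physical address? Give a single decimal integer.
vaddr = 123 = 0b001111011
Split: l1_idx=1, l2_idx=3, offset=11
L1[1] = 0
L2[0][3] = 95
paddr = 95 * 16 + 11 = 1531

Answer: 1531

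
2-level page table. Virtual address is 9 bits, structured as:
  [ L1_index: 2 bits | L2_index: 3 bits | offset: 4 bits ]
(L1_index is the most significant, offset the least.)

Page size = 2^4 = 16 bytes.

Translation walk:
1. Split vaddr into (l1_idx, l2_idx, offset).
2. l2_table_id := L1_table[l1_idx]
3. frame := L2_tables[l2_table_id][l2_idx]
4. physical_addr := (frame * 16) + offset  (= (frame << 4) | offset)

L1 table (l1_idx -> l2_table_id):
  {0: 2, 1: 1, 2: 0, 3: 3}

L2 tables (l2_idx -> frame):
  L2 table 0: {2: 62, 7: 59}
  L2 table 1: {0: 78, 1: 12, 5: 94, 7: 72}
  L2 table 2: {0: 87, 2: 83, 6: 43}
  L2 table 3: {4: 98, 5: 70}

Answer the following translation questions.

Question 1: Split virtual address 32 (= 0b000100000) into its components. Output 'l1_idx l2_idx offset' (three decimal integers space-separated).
Answer: 0 2 0

Derivation:
vaddr = 32 = 0b000100000
  top 2 bits -> l1_idx = 0
  next 3 bits -> l2_idx = 2
  bottom 4 bits -> offset = 0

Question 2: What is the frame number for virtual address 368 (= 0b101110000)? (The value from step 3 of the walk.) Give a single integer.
vaddr = 368: l1_idx=2, l2_idx=7
L1[2] = 0; L2[0][7] = 59

Answer: 59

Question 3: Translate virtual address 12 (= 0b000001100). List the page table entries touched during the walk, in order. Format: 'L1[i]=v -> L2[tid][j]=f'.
Answer: L1[0]=2 -> L2[2][0]=87

Derivation:
vaddr = 12 = 0b000001100
Split: l1_idx=0, l2_idx=0, offset=12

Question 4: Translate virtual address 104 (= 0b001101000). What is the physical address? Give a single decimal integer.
Answer: 696

Derivation:
vaddr = 104 = 0b001101000
Split: l1_idx=0, l2_idx=6, offset=8
L1[0] = 2
L2[2][6] = 43
paddr = 43 * 16 + 8 = 696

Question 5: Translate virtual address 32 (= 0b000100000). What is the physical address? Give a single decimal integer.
Answer: 1328

Derivation:
vaddr = 32 = 0b000100000
Split: l1_idx=0, l2_idx=2, offset=0
L1[0] = 2
L2[2][2] = 83
paddr = 83 * 16 + 0 = 1328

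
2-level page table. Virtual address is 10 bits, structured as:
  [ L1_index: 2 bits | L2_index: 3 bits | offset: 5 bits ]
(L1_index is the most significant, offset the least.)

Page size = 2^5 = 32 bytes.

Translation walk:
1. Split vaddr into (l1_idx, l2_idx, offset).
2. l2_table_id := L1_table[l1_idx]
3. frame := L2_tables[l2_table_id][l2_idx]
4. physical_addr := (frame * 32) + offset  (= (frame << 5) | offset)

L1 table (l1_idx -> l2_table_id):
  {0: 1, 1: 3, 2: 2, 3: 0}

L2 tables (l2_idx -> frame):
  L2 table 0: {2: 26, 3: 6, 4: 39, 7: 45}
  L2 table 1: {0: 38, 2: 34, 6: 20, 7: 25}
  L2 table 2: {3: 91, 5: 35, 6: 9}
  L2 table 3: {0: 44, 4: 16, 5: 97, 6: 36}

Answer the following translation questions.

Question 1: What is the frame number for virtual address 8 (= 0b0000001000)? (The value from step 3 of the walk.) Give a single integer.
Answer: 38

Derivation:
vaddr = 8: l1_idx=0, l2_idx=0
L1[0] = 1; L2[1][0] = 38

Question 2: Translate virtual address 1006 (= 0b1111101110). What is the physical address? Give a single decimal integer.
Answer: 1454

Derivation:
vaddr = 1006 = 0b1111101110
Split: l1_idx=3, l2_idx=7, offset=14
L1[3] = 0
L2[0][7] = 45
paddr = 45 * 32 + 14 = 1454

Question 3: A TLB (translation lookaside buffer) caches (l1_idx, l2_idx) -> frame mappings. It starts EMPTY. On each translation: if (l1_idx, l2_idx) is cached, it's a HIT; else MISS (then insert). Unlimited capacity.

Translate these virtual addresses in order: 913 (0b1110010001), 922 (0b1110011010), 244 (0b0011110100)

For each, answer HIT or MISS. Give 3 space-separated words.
Answer: MISS HIT MISS

Derivation:
vaddr=913: (3,4) not in TLB -> MISS, insert
vaddr=922: (3,4) in TLB -> HIT
vaddr=244: (0,7) not in TLB -> MISS, insert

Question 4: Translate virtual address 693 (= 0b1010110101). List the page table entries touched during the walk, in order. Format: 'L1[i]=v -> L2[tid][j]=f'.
Answer: L1[2]=2 -> L2[2][5]=35

Derivation:
vaddr = 693 = 0b1010110101
Split: l1_idx=2, l2_idx=5, offset=21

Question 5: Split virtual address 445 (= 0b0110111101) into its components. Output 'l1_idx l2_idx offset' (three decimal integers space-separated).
Answer: 1 5 29

Derivation:
vaddr = 445 = 0b0110111101
  top 2 bits -> l1_idx = 1
  next 3 bits -> l2_idx = 5
  bottom 5 bits -> offset = 29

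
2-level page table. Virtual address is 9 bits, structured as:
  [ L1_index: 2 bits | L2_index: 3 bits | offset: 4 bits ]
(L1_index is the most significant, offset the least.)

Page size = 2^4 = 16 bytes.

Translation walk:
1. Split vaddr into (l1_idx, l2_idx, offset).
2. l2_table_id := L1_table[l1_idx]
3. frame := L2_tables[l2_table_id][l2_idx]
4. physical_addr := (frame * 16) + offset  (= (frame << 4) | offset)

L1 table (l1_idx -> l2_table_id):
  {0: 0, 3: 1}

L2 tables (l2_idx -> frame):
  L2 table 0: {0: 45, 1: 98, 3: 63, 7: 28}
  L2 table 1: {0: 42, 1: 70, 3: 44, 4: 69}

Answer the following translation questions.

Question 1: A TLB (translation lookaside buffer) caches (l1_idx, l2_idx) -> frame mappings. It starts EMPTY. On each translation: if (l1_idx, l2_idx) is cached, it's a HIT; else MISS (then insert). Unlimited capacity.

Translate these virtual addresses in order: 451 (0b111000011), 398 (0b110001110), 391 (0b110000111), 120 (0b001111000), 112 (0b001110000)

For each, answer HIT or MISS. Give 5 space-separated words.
Answer: MISS MISS HIT MISS HIT

Derivation:
vaddr=451: (3,4) not in TLB -> MISS, insert
vaddr=398: (3,0) not in TLB -> MISS, insert
vaddr=391: (3,0) in TLB -> HIT
vaddr=120: (0,7) not in TLB -> MISS, insert
vaddr=112: (0,7) in TLB -> HIT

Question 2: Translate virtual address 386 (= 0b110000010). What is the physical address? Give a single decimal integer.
Answer: 674

Derivation:
vaddr = 386 = 0b110000010
Split: l1_idx=3, l2_idx=0, offset=2
L1[3] = 1
L2[1][0] = 42
paddr = 42 * 16 + 2 = 674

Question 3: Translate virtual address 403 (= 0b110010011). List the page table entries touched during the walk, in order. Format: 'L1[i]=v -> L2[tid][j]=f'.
vaddr = 403 = 0b110010011
Split: l1_idx=3, l2_idx=1, offset=3

Answer: L1[3]=1 -> L2[1][1]=70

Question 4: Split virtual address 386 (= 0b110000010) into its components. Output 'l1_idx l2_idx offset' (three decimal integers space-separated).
Answer: 3 0 2

Derivation:
vaddr = 386 = 0b110000010
  top 2 bits -> l1_idx = 3
  next 3 bits -> l2_idx = 0
  bottom 4 bits -> offset = 2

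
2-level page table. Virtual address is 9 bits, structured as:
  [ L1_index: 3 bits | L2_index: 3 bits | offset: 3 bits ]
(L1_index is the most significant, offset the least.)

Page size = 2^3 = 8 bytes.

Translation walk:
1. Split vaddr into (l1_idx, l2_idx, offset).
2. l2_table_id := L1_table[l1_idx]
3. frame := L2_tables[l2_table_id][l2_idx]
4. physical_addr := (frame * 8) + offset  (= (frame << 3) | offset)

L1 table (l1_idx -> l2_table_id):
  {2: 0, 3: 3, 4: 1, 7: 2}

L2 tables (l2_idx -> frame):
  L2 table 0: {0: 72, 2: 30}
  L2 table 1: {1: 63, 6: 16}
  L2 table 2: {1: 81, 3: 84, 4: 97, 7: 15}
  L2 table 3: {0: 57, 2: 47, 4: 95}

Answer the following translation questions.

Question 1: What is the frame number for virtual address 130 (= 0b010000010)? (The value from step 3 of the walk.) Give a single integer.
Answer: 72

Derivation:
vaddr = 130: l1_idx=2, l2_idx=0
L1[2] = 0; L2[0][0] = 72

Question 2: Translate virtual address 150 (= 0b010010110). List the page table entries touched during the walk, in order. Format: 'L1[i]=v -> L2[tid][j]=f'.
vaddr = 150 = 0b010010110
Split: l1_idx=2, l2_idx=2, offset=6

Answer: L1[2]=0 -> L2[0][2]=30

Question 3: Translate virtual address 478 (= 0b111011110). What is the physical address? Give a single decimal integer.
vaddr = 478 = 0b111011110
Split: l1_idx=7, l2_idx=3, offset=6
L1[7] = 2
L2[2][3] = 84
paddr = 84 * 8 + 6 = 678

Answer: 678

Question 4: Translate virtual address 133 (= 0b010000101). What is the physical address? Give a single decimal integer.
Answer: 581

Derivation:
vaddr = 133 = 0b010000101
Split: l1_idx=2, l2_idx=0, offset=5
L1[2] = 0
L2[0][0] = 72
paddr = 72 * 8 + 5 = 581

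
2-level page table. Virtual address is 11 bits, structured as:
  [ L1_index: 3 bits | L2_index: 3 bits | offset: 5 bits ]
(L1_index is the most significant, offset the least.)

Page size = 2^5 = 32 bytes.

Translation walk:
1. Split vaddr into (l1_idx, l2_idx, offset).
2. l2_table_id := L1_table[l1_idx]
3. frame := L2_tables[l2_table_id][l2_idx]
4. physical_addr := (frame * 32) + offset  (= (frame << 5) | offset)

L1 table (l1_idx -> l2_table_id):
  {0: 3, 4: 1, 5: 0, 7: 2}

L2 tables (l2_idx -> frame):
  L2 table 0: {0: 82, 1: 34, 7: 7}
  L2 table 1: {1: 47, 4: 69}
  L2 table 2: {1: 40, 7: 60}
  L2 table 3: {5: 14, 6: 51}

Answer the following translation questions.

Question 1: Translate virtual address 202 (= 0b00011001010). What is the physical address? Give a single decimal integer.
vaddr = 202 = 0b00011001010
Split: l1_idx=0, l2_idx=6, offset=10
L1[0] = 3
L2[3][6] = 51
paddr = 51 * 32 + 10 = 1642

Answer: 1642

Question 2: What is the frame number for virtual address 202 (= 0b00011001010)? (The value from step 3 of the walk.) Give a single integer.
Answer: 51

Derivation:
vaddr = 202: l1_idx=0, l2_idx=6
L1[0] = 3; L2[3][6] = 51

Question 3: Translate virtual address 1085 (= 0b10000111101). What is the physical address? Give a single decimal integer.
vaddr = 1085 = 0b10000111101
Split: l1_idx=4, l2_idx=1, offset=29
L1[4] = 1
L2[1][1] = 47
paddr = 47 * 32 + 29 = 1533

Answer: 1533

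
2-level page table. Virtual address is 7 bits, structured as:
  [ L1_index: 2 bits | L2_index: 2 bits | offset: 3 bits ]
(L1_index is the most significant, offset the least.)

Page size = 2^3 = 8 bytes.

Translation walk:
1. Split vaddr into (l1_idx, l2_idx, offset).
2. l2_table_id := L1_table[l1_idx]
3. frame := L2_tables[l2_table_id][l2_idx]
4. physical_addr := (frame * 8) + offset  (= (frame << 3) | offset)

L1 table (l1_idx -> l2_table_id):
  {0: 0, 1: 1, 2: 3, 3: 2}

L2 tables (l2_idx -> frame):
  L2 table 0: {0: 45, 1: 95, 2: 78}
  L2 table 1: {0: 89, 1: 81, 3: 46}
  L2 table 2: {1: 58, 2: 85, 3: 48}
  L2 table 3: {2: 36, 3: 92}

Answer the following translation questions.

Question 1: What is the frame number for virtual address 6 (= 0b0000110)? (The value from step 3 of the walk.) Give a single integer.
vaddr = 6: l1_idx=0, l2_idx=0
L1[0] = 0; L2[0][0] = 45

Answer: 45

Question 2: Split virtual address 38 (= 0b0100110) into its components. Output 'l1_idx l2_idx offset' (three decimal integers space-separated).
Answer: 1 0 6

Derivation:
vaddr = 38 = 0b0100110
  top 2 bits -> l1_idx = 1
  next 2 bits -> l2_idx = 0
  bottom 3 bits -> offset = 6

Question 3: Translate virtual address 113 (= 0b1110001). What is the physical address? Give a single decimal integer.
Answer: 681

Derivation:
vaddr = 113 = 0b1110001
Split: l1_idx=3, l2_idx=2, offset=1
L1[3] = 2
L2[2][2] = 85
paddr = 85 * 8 + 1 = 681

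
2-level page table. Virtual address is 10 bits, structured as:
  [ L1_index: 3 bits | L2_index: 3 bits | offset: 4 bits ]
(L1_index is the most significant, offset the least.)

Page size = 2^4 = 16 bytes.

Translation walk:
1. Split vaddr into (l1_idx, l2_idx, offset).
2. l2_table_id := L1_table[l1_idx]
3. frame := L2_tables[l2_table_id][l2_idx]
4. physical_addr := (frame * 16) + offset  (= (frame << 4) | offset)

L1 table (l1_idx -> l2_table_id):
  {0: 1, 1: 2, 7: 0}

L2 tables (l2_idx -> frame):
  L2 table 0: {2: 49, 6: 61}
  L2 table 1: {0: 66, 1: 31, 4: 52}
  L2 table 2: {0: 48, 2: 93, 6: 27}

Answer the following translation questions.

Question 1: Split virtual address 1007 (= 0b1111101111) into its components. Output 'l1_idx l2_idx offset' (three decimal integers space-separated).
vaddr = 1007 = 0b1111101111
  top 3 bits -> l1_idx = 7
  next 3 bits -> l2_idx = 6
  bottom 4 bits -> offset = 15

Answer: 7 6 15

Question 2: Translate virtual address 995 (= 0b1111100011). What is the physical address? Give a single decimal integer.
Answer: 979

Derivation:
vaddr = 995 = 0b1111100011
Split: l1_idx=7, l2_idx=6, offset=3
L1[7] = 0
L2[0][6] = 61
paddr = 61 * 16 + 3 = 979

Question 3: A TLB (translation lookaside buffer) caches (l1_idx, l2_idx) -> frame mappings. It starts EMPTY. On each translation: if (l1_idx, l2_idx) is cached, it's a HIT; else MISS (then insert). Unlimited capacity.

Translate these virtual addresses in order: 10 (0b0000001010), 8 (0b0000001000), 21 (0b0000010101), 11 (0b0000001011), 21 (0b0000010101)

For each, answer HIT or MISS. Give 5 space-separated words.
vaddr=10: (0,0) not in TLB -> MISS, insert
vaddr=8: (0,0) in TLB -> HIT
vaddr=21: (0,1) not in TLB -> MISS, insert
vaddr=11: (0,0) in TLB -> HIT
vaddr=21: (0,1) in TLB -> HIT

Answer: MISS HIT MISS HIT HIT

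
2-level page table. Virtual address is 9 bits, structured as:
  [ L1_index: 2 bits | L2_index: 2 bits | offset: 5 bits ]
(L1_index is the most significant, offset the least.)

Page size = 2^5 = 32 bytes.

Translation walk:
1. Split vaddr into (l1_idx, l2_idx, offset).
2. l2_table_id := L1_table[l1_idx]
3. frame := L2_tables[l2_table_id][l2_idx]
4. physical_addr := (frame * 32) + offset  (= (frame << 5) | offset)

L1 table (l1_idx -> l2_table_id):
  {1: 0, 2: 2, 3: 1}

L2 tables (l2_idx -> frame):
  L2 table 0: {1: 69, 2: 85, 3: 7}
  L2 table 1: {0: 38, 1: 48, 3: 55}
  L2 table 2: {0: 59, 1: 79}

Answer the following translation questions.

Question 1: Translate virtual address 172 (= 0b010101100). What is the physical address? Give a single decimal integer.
vaddr = 172 = 0b010101100
Split: l1_idx=1, l2_idx=1, offset=12
L1[1] = 0
L2[0][1] = 69
paddr = 69 * 32 + 12 = 2220

Answer: 2220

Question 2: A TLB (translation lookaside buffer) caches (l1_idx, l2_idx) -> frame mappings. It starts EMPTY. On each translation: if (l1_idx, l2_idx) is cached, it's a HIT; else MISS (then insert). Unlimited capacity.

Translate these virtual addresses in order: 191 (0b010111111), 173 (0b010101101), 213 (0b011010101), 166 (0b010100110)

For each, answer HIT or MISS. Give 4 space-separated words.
vaddr=191: (1,1) not in TLB -> MISS, insert
vaddr=173: (1,1) in TLB -> HIT
vaddr=213: (1,2) not in TLB -> MISS, insert
vaddr=166: (1,1) in TLB -> HIT

Answer: MISS HIT MISS HIT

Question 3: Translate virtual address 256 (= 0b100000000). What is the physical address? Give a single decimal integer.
Answer: 1888

Derivation:
vaddr = 256 = 0b100000000
Split: l1_idx=2, l2_idx=0, offset=0
L1[2] = 2
L2[2][0] = 59
paddr = 59 * 32 + 0 = 1888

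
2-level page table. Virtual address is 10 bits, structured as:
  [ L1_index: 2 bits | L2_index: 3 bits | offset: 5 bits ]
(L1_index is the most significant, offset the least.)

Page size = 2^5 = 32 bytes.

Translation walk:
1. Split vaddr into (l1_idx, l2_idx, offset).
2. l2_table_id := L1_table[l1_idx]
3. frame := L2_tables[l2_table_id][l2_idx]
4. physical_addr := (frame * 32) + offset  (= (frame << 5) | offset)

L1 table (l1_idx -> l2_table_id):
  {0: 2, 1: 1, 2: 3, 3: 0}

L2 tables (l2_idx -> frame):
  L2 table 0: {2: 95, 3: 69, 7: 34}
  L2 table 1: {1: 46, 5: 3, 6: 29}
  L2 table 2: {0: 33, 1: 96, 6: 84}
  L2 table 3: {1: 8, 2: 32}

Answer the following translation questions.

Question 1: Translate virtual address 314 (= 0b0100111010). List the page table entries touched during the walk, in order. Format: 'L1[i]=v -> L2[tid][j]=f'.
vaddr = 314 = 0b0100111010
Split: l1_idx=1, l2_idx=1, offset=26

Answer: L1[1]=1 -> L2[1][1]=46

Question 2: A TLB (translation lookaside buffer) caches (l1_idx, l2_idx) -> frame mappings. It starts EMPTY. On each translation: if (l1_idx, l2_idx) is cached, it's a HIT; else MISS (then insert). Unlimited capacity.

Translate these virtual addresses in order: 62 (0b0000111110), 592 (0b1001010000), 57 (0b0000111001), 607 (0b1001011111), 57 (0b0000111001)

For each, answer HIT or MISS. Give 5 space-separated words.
Answer: MISS MISS HIT HIT HIT

Derivation:
vaddr=62: (0,1) not in TLB -> MISS, insert
vaddr=592: (2,2) not in TLB -> MISS, insert
vaddr=57: (0,1) in TLB -> HIT
vaddr=607: (2,2) in TLB -> HIT
vaddr=57: (0,1) in TLB -> HIT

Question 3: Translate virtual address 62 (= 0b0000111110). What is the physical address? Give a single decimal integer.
vaddr = 62 = 0b0000111110
Split: l1_idx=0, l2_idx=1, offset=30
L1[0] = 2
L2[2][1] = 96
paddr = 96 * 32 + 30 = 3102

Answer: 3102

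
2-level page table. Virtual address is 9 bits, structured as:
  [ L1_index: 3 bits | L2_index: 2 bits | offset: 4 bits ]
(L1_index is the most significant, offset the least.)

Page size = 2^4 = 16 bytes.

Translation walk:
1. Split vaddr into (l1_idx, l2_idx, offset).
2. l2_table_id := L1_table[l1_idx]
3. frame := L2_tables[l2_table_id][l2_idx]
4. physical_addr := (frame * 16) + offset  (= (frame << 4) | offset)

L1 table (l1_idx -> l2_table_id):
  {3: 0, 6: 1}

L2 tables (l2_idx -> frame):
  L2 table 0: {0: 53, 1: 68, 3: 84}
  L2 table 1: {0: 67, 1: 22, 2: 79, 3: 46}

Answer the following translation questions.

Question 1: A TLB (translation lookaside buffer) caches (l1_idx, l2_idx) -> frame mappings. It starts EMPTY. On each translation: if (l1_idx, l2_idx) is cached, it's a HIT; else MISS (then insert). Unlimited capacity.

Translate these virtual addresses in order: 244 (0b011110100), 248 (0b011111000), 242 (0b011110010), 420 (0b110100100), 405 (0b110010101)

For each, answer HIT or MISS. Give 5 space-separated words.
vaddr=244: (3,3) not in TLB -> MISS, insert
vaddr=248: (3,3) in TLB -> HIT
vaddr=242: (3,3) in TLB -> HIT
vaddr=420: (6,2) not in TLB -> MISS, insert
vaddr=405: (6,1) not in TLB -> MISS, insert

Answer: MISS HIT HIT MISS MISS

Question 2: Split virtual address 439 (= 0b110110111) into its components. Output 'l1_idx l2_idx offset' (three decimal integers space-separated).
Answer: 6 3 7

Derivation:
vaddr = 439 = 0b110110111
  top 3 bits -> l1_idx = 6
  next 2 bits -> l2_idx = 3
  bottom 4 bits -> offset = 7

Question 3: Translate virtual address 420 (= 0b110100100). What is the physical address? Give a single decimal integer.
Answer: 1268

Derivation:
vaddr = 420 = 0b110100100
Split: l1_idx=6, l2_idx=2, offset=4
L1[6] = 1
L2[1][2] = 79
paddr = 79 * 16 + 4 = 1268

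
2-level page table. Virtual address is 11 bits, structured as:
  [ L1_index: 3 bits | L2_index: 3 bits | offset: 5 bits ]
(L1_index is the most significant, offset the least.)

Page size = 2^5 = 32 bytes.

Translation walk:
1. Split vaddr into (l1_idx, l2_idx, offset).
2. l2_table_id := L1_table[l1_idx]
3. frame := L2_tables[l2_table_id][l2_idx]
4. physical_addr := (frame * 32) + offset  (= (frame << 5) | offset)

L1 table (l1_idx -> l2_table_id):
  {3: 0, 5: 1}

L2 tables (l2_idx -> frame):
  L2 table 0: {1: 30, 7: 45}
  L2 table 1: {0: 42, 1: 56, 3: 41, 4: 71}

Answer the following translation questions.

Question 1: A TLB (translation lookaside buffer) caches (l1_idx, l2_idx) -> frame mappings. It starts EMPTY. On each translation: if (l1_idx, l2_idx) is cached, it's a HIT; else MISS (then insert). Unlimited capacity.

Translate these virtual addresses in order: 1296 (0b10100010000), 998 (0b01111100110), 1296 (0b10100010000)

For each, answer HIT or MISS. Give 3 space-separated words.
vaddr=1296: (5,0) not in TLB -> MISS, insert
vaddr=998: (3,7) not in TLB -> MISS, insert
vaddr=1296: (5,0) in TLB -> HIT

Answer: MISS MISS HIT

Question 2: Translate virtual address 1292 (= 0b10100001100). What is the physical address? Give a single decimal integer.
Answer: 1356

Derivation:
vaddr = 1292 = 0b10100001100
Split: l1_idx=5, l2_idx=0, offset=12
L1[5] = 1
L2[1][0] = 42
paddr = 42 * 32 + 12 = 1356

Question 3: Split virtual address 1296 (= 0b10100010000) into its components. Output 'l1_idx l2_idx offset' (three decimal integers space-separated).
Answer: 5 0 16

Derivation:
vaddr = 1296 = 0b10100010000
  top 3 bits -> l1_idx = 5
  next 3 bits -> l2_idx = 0
  bottom 5 bits -> offset = 16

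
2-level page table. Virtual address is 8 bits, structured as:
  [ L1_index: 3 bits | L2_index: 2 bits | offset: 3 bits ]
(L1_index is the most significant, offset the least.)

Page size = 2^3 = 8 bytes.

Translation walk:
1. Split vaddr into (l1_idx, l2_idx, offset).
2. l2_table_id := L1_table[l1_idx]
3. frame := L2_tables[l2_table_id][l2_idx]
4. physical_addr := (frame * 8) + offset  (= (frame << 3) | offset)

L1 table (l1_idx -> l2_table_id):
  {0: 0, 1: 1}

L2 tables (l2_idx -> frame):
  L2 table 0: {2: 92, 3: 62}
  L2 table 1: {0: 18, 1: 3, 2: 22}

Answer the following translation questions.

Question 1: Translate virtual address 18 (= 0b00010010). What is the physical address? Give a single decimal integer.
Answer: 738

Derivation:
vaddr = 18 = 0b00010010
Split: l1_idx=0, l2_idx=2, offset=2
L1[0] = 0
L2[0][2] = 92
paddr = 92 * 8 + 2 = 738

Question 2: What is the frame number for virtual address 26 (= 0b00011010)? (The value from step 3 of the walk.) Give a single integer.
vaddr = 26: l1_idx=0, l2_idx=3
L1[0] = 0; L2[0][3] = 62

Answer: 62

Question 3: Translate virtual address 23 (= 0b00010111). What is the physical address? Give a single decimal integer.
Answer: 743

Derivation:
vaddr = 23 = 0b00010111
Split: l1_idx=0, l2_idx=2, offset=7
L1[0] = 0
L2[0][2] = 92
paddr = 92 * 8 + 7 = 743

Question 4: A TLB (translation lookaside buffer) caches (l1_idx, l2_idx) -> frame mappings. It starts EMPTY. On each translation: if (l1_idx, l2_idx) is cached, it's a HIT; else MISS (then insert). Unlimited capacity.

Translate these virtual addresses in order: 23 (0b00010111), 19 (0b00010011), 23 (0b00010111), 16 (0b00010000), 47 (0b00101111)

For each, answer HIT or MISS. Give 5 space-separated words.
vaddr=23: (0,2) not in TLB -> MISS, insert
vaddr=19: (0,2) in TLB -> HIT
vaddr=23: (0,2) in TLB -> HIT
vaddr=16: (0,2) in TLB -> HIT
vaddr=47: (1,1) not in TLB -> MISS, insert

Answer: MISS HIT HIT HIT MISS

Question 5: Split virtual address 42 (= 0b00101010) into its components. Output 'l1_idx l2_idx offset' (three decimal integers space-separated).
vaddr = 42 = 0b00101010
  top 3 bits -> l1_idx = 1
  next 2 bits -> l2_idx = 1
  bottom 3 bits -> offset = 2

Answer: 1 1 2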